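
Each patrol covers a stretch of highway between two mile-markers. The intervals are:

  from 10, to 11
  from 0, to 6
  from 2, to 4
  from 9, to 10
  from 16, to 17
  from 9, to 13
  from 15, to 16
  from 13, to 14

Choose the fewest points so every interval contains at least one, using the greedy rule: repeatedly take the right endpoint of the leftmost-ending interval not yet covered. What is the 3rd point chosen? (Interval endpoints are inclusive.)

Sort by right endpoint; whenever an interval is uncovered, place a point at its right end.
By right end: [2,4]  [0,6]  [9,10]  [10,11]  [9,13]  [13,14]  [15,16]  [16,17]
[2,4] uncovered → point at 4; [9,10] uncovered → point at 10; [13,14] uncovered → point at 14; [15,16] uncovered → point at 16.
Points: 4, 10, 14, 16 (4 total).

14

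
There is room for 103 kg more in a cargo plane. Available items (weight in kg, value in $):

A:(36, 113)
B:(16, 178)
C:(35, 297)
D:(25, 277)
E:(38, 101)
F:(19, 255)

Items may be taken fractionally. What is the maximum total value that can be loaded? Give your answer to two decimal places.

1032.11

Sort by value per unit weight and fill in that order.
Ratios (sorted): F 13.42, B 11.12, D 11.08, C 8.49, A 3.14, E 2.66
take F (19 @ 255); take B (16 @ 178); take D (25 @ 277); take C (35 @ 297); take 8/36 of A → 25.11. Capacity used 103/103.
Total value = 1032.11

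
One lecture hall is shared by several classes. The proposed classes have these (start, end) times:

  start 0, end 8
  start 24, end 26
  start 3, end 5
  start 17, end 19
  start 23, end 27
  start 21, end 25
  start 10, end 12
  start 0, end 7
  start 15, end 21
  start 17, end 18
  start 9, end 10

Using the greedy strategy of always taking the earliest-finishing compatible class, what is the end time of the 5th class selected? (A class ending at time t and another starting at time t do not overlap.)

By end time: (3,5), (0,7), (0,8), (9,10), (10,12), (17,18), (17,19), (15,21), (21,25), (24,26), (23,27).
Pick (3,5); next start ≥ 5 → (9,10); next start ≥ 10 → (10,12); next start ≥ 12 → (17,18); next start ≥ 18 → (21,25).
Selected: (3,5) (9,10) (10,12) (17,18) (21,25)

25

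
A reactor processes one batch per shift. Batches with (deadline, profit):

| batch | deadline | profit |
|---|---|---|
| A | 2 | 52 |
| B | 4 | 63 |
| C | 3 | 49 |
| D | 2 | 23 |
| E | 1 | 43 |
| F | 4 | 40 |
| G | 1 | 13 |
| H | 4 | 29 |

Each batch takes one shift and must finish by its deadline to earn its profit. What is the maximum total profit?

Take jobs in profit order; each goes to the latest open slot no later than its deadline.
By profit: B(d4,63), A(d2,52), C(d3,49), E(d1,43), F(d4,40), H(d4,29), D(d2,23), G(d1,13)
B→slot 4; A→slot 2; C→slot 3; E→slot 1; F skipped; H skipped; D skipped; G skipped.
Profit = 43 + 52 + 49 + 63 = 207

207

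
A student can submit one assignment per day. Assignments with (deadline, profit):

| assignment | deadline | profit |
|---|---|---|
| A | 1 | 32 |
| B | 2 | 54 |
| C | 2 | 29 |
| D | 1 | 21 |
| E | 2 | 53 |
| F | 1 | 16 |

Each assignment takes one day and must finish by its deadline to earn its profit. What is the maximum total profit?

107

Take jobs in profit order; each goes to the latest open slot no later than its deadline.
Profit order: B=54 E=53 A=32 C=29 D=21 F=16
Assign: B→slot 2, E→slot 1, A skipped, C skipped, D skipped, F skipped.
Slots: [1:E] [2:B]
Profit = 53 + 54 = 107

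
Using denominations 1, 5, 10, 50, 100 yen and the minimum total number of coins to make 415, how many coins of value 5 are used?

Use the largest denomination that fits, subtract, and repeat.
415 = 4×100 + 1×10 + 1×5
Count of 5: 1

1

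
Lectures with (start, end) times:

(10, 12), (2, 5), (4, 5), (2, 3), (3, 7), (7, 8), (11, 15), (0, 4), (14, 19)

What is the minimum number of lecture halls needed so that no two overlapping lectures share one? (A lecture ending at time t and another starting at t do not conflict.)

3

Events (time:±→running): 0:+→1 2:+→2 2:+→3 … peak 3.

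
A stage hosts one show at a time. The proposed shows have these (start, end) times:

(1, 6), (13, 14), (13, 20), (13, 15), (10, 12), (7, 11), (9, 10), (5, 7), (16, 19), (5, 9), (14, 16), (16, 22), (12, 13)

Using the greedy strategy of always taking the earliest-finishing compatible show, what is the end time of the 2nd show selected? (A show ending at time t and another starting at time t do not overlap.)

10

By end time: (1,6), (5,7), (5,9), (9,10), (7,11), (10,12), (12,13), (13,14), (13,15), (14,16), (16,19), (13,20), (16,22).
Pick (1,6); next start ≥ 6 → (9,10); next start ≥ 10 → (10,12); next start ≥ 12 → (12,13); next start ≥ 13 → (13,14); next start ≥ 14 → (14,16); next start ≥ 16 → (16,19).
Selected: (1,6) (9,10) (10,12) (12,13) (13,14) (14,16) (16,19)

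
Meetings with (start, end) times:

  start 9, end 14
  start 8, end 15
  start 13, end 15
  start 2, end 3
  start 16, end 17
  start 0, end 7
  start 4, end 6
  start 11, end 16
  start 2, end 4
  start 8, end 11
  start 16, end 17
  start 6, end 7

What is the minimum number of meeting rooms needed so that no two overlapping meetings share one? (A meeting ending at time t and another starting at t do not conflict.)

4

Count concurrent intervals with a sweep; the peak is the room count.
starts: [0, 2, 2, 4, 6, 8, 8, 9, 11, 13, 16, 16]
ends:   [3, 4, 6, 7, 7, 11, 14, 15, 15, 16, 17, 17]
s0→1 s2→2 s2→3 e3→2 e4→1 s4→2 e6→1 s6→2 e7→1 e7→0 s8→1 s8→2 s9→3 e11→2 s11→3 s13→4  — peak 4.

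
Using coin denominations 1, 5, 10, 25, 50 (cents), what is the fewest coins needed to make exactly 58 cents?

5

Use the largest denomination that fits, subtract, and repeat.
58 = 1×50 + 1×5 + 3×1
Total coins = 1 + 1 + 3 = 5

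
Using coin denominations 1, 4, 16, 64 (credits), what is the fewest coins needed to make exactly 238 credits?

10

238 − 3×64→46 − 2×16→14 − 3×4→2 − 2×1→0
Total coins = 3 + 2 + 3 + 2 = 10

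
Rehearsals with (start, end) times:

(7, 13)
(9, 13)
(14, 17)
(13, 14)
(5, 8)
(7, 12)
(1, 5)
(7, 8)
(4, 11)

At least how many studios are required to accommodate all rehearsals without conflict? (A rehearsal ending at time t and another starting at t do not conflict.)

5

Count concurrent intervals with a sweep; the peak is the room count.
Events (time:±→running): 1:+→1 4:+→2 5:-→1 5:+→2 7:+→3 7:+→4 7:+→5 … peak 5.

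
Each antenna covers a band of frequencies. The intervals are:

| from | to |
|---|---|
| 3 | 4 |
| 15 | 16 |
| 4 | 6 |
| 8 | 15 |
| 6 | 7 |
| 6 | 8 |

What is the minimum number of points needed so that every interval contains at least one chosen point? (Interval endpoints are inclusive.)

Process intervals by earliest right end; each time one isn't hit yet, stab at its right endpoint.
Sorted: [3,4] [4,6] [6,7] [6,8] [8,15] [15,16]
{[3,4],[4,6]} hit by 4; {[6,7],[6,8]} hit by 7; {[8,15],[15,16]} hit by 15.
Points: 4, 7, 15 (3 total).

3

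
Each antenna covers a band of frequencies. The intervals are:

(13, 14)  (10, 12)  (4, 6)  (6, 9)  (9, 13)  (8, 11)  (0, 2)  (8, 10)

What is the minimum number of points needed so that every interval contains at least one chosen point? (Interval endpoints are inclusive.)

By right end: [0,2]  [4,6]  [6,9]  [8,10]  [8,11]  [10,12]  [9,13]  [13,14]
[0,2] uncovered → point at 2; [4,6] uncovered → point at 6; [8,10] uncovered → point at 10; [13,14] uncovered → point at 14.
Points: 2, 6, 10, 14 (4 total).

4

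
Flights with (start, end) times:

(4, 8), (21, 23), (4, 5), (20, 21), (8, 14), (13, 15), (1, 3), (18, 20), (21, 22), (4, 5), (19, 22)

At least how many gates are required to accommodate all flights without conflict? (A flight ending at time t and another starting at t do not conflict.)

3

Count concurrent intervals with a sweep; the peak is the room count.
Events (time:±→running): 1:+→1 3:-→0 4:+→1 4:+→2 4:+→3 … peak 3.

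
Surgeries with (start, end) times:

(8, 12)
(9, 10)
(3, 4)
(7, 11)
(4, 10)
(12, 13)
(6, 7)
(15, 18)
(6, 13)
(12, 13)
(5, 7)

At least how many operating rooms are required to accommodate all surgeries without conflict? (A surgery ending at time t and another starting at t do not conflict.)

5

starts: [3, 4, 5, 6, 6, 7, 8, 9, 12, 12, 15]
ends:   [4, 7, 7, 10, 10, 11, 12, 13, 13, 13, 18]
s3→1 e4→0 s4→1 s5→2 s6→3 s6→4 e7→3 e7→2 s7→3 s8→4 s9→5  — peak 5.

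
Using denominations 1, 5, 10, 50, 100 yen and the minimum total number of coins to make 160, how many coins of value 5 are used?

0

Greedy: take as many of the largest coin as possible, then repeat with the remainder.
160 − 1×100→60 − 1×50→10 − 1×10→0
Count of 5: 0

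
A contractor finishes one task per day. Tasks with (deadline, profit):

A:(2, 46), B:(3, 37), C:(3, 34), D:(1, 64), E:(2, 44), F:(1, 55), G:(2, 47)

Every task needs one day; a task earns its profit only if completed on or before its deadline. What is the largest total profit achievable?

148

By profit: D(d1,64), F(d1,55), G(d2,47), A(d2,46), E(d2,44), B(d3,37), C(d3,34)
D→slot 1; F skipped; G→slot 2; A skipped; E skipped; B→slot 3; C skipped.
Profit = 64 + 47 + 37 = 148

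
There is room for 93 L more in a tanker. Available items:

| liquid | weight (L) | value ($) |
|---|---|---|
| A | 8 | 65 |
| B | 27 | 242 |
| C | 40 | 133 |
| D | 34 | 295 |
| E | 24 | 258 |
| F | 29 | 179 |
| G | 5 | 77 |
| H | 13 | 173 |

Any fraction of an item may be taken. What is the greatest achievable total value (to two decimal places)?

Greedy by value/weight ratio, highest first.
Ratios (sorted): G 15.40, H 13.31, E 10.75, B 8.96, D 8.68, A 8.12, F 6.17, C 3.33
take G (5 @ 77); take H (13 @ 173); take E (24 @ 258); take B (27 @ 242); take 24/34 of D → 208.24. Capacity used 93/93.
Total value = 958.24

958.24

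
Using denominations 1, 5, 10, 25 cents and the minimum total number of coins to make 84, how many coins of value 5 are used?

1

84 = 3×25 + 1×5 + 4×1
Count of 5: 1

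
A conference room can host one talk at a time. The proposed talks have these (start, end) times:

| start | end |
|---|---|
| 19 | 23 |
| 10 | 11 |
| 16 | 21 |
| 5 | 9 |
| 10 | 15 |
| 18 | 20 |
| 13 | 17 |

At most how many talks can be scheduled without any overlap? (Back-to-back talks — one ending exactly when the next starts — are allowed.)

By end time: (5,9), (10,11), (10,15), (13,17), (18,20), (16,21), (19,23).
Pick (5,9); next start ≥ 9 → (10,11); next start ≥ 11 → (13,17); next start ≥ 17 → (18,20).
Selected 4 talks.

4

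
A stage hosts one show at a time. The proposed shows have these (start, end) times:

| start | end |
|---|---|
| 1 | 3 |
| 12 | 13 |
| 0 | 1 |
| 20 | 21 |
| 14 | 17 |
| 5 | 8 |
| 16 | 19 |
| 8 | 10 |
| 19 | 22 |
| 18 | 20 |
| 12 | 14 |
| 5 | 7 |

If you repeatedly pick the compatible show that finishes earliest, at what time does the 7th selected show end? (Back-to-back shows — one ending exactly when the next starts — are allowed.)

20

By end time: (0,1), (1,3), (5,7), (5,8), (8,10), (12,13), (12,14), (14,17), (16,19), (18,20), (20,21), (19,22).
Pick (0,1); next start ≥ 1 → (1,3); next start ≥ 3 → (5,7); next start ≥ 7 → (8,10); next start ≥ 10 → (12,13); next start ≥ 13 → (14,17); next start ≥ 17 → (18,20); next start ≥ 20 → (20,21).
Selected: (0,1) (1,3) (5,7) (8,10) (12,13) (14,17) (18,20) (20,21)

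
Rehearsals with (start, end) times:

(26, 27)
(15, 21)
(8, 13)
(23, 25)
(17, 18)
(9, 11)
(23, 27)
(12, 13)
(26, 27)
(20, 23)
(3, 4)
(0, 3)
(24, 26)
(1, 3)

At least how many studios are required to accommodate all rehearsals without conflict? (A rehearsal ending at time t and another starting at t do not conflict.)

Count concurrent intervals with a sweep; the peak is the room count.
starts: [0, 1, 3, 8, 9, 12, 15, 17, 20, 23, 23, 24, 26, 26]
ends:   [3, 3, 4, 11, 13, 13, 18, 21, 23, 25, 26, 27, 27, 27]
s0→1 s1→2 e3→1 e3→0 s3→1 e4→0 s8→1 s9→2 e11→1 s12→2 e13→1 e13→0 s15→1 s17→2 e18→1 s20→2 e21→1 e23→0 s23→1 s23→2 s24→3  — peak 3.

3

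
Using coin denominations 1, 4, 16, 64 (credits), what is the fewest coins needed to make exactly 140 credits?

5

140 − 2×64→12 − 3×4→0
Total coins = 2 + 3 = 5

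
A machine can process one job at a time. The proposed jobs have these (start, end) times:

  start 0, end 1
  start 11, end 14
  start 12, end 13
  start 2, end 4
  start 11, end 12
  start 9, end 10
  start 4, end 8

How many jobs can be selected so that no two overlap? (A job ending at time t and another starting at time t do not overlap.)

Sort by end time and greedily take each interval whose start is ≥ the last chosen end.
Sorted by end: (0,1)  (2,4)  (4,8)  (9,10)  (11,12)  (12,13)  (11,14)
take (0,1); take (2,4); take (4,8); take (9,10); take (11,12); take (12,13).
Selected 6 jobs.

6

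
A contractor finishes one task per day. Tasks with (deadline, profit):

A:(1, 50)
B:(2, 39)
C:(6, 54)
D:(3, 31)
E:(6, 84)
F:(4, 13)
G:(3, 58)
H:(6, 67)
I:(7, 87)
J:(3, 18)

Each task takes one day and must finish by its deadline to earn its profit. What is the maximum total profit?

Take jobs in profit order; each goes to the latest open slot no later than its deadline.
By profit: I(d7,87), E(d6,84), H(d6,67), G(d3,58), C(d6,54), A(d1,50), B(d2,39), D(d3,31), J(d3,18), F(d4,13)
I→slot 7; E→slot 6; H→slot 5; G→slot 3; C→slot 4; A→slot 1; B→slot 2; D skipped; J skipped; F skipped.
Profit = 50 + 39 + 58 + 54 + 67 + 84 + 87 = 439

439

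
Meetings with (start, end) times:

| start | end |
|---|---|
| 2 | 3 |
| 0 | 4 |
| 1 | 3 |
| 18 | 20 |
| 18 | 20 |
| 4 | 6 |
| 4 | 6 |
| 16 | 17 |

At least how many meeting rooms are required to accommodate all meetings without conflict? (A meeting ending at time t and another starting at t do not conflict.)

3

starts: [0, 1, 2, 4, 4, 16, 18, 18]
ends:   [3, 3, 4, 6, 6, 17, 20, 20]
s0→1 s1→2 s2→3  — peak 3.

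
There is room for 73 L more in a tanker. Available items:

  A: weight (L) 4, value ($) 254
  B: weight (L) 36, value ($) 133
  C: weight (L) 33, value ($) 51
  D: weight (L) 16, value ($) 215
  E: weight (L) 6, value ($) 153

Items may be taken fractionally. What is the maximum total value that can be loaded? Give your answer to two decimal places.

Sort by value per unit weight and fill in that order.
Ratios (sorted): A 63.50, E 25.50, D 13.44, B 3.69, C 1.55
take A (4 @ 254); take E (6 @ 153); take D (16 @ 215); take B (36 @ 133); take 11/33 of C → 17.00. Capacity used 73/73.
Total value = 772.00

772.00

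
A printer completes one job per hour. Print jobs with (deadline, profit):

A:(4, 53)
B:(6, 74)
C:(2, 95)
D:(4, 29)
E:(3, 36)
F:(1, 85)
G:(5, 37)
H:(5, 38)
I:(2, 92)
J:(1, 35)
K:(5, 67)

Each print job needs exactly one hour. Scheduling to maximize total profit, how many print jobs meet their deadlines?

6

Take jobs in profit order; each goes to the latest open slot no later than its deadline.
Profit order: C=95 I=92 F=85 B=74 K=67 A=53 H=38 G=37 E=36 J=35 D=29
Assign: C→slot 2, I→slot 1, F skipped, B→slot 6, K→slot 5, A→slot 4, H→slot 3, G skipped, E skipped, J skipped, D skipped.
Slots: [1:I] [2:C] [3:H] [4:A] [5:K] [6:B]
6 of 11 scheduled.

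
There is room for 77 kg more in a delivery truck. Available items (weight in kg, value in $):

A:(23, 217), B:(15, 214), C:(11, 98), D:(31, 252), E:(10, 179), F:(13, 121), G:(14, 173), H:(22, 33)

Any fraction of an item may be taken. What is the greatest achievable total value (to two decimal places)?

Greedy by value/weight ratio, highest first.
Order: E (179/10=17.90) > B (214/15=14.27) > G (173/14=12.36) > A (217/23=9.43) > F (121/13=9.31) > C (98/11=8.91) > D (252/31=8.13) > H (33/22=1.50)
Fill: take E (10 @ 179) → take B (15 @ 214) → take G (14 @ 173) → take A (23 @ 217) → take F (13 @ 121) → take 2/11 of C → 17.82; 77/77 used.
Total value = 921.82

921.82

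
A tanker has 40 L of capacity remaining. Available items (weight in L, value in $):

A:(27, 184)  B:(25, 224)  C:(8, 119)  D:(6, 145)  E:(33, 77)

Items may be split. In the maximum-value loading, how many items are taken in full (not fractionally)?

3

Ratios (sorted): D 24.17, C 14.88, B 8.96, A 6.81, E 2.33
take D (6 @ 145); take C (8 @ 119); take B (25 @ 224); take 1/27 of A → 6.81. Capacity used 40/40.
3 item(s) taken whole; one partial (take 1/27 of A).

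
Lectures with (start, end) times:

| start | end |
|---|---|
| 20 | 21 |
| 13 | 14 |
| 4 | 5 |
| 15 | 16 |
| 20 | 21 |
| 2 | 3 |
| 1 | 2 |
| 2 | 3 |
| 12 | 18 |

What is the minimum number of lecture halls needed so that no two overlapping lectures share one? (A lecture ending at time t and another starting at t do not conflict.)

2

Count concurrent intervals with a sweep; the peak is the room count.
starts: [1, 2, 2, 4, 12, 13, 15, 20, 20]
ends:   [2, 3, 3, 5, 14, 16, 18, 21, 21]
s1→1 e2→0 s2→1 s2→2  — peak 2.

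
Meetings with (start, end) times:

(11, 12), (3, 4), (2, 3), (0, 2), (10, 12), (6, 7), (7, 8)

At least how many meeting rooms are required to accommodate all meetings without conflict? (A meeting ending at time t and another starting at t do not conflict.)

2

The answer is the maximum number of intervals overlapping at any instant.
Events (time:±→running): 0:+→1 2:-→0 2:+→1 3:-→0 3:+→1 4:-→0 6:+→1 7:-→0 7:+→1 8:-→0 10:+→1 11:+→2 … peak 2.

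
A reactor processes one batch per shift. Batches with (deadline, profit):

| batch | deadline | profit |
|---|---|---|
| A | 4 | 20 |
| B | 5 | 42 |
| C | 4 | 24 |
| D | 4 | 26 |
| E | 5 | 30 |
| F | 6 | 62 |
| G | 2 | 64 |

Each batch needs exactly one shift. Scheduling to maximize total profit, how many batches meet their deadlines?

6

Take jobs in profit order; each goes to the latest open slot no later than its deadline.
Profit order: G=64 F=62 B=42 E=30 D=26 C=24 A=20
Assign: G→slot 2, F→slot 6, B→slot 5, E→slot 4, D→slot 3, C→slot 1, A skipped.
Slots: [1:C] [2:G] [3:D] [4:E] [5:B] [6:F]
6 of 7 scheduled.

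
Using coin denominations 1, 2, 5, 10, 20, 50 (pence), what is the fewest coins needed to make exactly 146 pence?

6

146 − 2×50→46 − 2×20→6 − 1×5→1 − 1×1→0
Total coins = 2 + 2 + 1 + 1 = 6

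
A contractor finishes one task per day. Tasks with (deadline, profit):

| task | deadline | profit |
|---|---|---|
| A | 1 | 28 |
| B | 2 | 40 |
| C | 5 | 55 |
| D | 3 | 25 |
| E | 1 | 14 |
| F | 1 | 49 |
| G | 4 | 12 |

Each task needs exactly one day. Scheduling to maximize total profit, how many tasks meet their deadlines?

5

Sort by profit descending; place each in the latest free slot ≤ its deadline.
Profit order: C=55 F=49 B=40 A=28 D=25 E=14 G=12
Assign: C→slot 5, F→slot 1, B→slot 2, A skipped, D→slot 3, E skipped, G→slot 4.
Slots: [1:F] [2:B] [3:D] [4:G] [5:C]
5 of 7 scheduled.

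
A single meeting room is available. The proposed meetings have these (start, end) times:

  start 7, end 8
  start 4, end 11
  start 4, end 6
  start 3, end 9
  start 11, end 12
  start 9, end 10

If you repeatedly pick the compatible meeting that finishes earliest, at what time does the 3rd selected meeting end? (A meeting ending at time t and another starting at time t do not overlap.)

10

Order by finish time; keep every interval that doesn't clash with the previous kept one.
By end time: (4,6), (7,8), (3,9), (9,10), (4,11), (11,12).
Pick (4,6); next start ≥ 6 → (7,8); next start ≥ 8 → (9,10); next start ≥ 10 → (11,12).
Selected: (4,6) (7,8) (9,10) (11,12)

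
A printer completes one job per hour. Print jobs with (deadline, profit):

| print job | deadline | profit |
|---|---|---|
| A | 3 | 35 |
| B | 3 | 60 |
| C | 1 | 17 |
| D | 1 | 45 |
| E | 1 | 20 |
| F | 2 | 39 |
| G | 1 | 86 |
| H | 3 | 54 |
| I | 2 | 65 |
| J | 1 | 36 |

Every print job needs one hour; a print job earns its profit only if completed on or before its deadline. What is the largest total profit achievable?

211

Take jobs in profit order; each goes to the latest open slot no later than its deadline.
By profit: G(d1,86), I(d2,65), B(d3,60), H(d3,54), D(d1,45), F(d2,39), J(d1,36), A(d3,35), E(d1,20), C(d1,17)
G→slot 1; I→slot 2; B→slot 3; H skipped; D skipped; F skipped; J skipped; A skipped; E skipped; C skipped.
Profit = 86 + 65 + 60 = 211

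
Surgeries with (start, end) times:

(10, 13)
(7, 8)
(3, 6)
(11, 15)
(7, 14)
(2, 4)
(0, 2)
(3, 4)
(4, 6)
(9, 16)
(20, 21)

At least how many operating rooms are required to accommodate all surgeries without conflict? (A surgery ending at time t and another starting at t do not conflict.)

Count concurrent intervals with a sweep; the peak is the room count.
Events (time:±→running): 0:+→1 2:-→0 2:+→1 3:+→2 3:+→3 4:-→2 4:-→1 4:+→2 6:-→1 6:-→0 7:+→1 7:+→2 8:-→1 9:+→2 10:+→3 11:+→4 … peak 4.

4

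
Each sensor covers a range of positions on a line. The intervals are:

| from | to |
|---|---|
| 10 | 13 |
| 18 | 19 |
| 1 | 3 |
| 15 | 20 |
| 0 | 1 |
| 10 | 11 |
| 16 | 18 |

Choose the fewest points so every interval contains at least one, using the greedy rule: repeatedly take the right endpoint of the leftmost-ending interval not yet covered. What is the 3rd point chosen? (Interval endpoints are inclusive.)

Sort by right endpoint; whenever an interval is uncovered, place a point at its right end.
Sorted: [0,1] [1,3] [10,11] [10,13] [16,18] [18,19] [15,20]
{[0,1],[1,3]} hit by 1; {[10,11],[10,13]} hit by 11; {[16,18],[18,19],[15,20]} hit by 18.
Points: 1, 11, 18 (3 total).

18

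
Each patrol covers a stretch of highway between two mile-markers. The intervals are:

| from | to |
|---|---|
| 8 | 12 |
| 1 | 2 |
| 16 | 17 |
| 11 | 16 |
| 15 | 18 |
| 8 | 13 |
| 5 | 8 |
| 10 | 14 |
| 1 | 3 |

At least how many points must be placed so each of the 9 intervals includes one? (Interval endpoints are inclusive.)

Sorted: [1,2] [1,3] [5,8] [8,12] [8,13] [10,14] [11,16] [16,17] [15,18]
{[1,2],[1,3]} hit by 2; {[5,8],[8,12],[8,13]} hit by 8; {[10,14],[11,16]} hit by 14; {[16,17],[15,18]} hit by 17.
Points: 2, 8, 14, 17 (4 total).

4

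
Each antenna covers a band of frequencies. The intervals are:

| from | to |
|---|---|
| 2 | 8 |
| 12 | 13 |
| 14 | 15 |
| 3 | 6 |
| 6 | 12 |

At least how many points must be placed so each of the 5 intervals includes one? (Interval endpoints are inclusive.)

3

Sort by right endpoint; whenever an interval is uncovered, place a point at its right end.
Sorted: [3,6] [2,8] [6,12] [12,13] [14,15]
{[3,6],[2,8],[6,12]} hit by 6; {[12,13]} hit by 13; {[14,15]} hit by 15.
Points: 6, 13, 15 (3 total).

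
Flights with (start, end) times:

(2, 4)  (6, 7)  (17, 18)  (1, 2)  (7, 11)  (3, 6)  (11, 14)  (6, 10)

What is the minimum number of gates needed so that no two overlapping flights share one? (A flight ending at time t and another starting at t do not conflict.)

The answer is the maximum number of intervals overlapping at any instant.
Events (time:±→running): 1:+→1 2:-→0 2:+→1 3:+→2 … peak 2.

2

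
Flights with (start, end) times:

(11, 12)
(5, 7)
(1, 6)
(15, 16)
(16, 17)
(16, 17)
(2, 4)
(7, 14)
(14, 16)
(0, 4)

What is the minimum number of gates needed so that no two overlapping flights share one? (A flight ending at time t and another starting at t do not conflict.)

3

Count concurrent intervals with a sweep; the peak is the room count.
starts: [0, 1, 2, 5, 7, 11, 14, 15, 16, 16]
ends:   [4, 4, 6, 7, 12, 14, 16, 16, 17, 17]
s0→1 s1→2 s2→3  — peak 3.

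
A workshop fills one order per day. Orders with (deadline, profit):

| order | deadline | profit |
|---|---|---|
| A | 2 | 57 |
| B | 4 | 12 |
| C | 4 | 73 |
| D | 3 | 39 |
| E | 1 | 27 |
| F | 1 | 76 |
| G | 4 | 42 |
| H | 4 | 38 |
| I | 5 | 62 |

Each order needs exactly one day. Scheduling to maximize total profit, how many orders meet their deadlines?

5

Take jobs in profit order; each goes to the latest open slot no later than its deadline.
Profit order: F=76 C=73 I=62 A=57 G=42 D=39 H=38 E=27 B=12
Assign: F→slot 1, C→slot 4, I→slot 5, A→slot 2, G→slot 3, D skipped, H skipped, E skipped, B skipped.
Slots: [1:F] [2:A] [3:G] [4:C] [5:I]
5 of 9 scheduled.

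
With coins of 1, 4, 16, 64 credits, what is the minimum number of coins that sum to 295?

10

295 − 4×64→39 − 2×16→7 − 1×4→3 − 3×1→0
Total coins = 4 + 2 + 1 + 3 = 10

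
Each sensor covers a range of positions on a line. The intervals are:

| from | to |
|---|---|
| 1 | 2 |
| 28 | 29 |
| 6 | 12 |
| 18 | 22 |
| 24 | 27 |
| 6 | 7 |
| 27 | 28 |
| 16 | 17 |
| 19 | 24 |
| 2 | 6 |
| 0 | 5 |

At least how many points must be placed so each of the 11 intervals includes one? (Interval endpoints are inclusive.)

By right end: [1,2]  [0,5]  [2,6]  [6,7]  [6,12]  [16,17]  [18,22]  [19,24]  [24,27]  [27,28]  [28,29]
[1,2] uncovered → point at 2; [6,7] uncovered → point at 7; [16,17] uncovered → point at 17; [18,22] uncovered → point at 22; [24,27] uncovered → point at 27; [28,29] uncovered → point at 29.
Points: 2, 7, 17, 22, 27, 29 (6 total).

6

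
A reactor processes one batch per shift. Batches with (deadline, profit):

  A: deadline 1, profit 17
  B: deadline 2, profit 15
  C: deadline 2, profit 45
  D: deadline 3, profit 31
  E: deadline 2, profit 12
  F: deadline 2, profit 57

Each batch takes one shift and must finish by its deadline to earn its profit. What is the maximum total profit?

Profit order: F=57 C=45 D=31 A=17 B=15 E=12
Assign: F→slot 2, C→slot 1, D→slot 3, A skipped, B skipped, E skipped.
Slots: [1:C] [2:F] [3:D]
Profit = 45 + 57 + 31 = 133

133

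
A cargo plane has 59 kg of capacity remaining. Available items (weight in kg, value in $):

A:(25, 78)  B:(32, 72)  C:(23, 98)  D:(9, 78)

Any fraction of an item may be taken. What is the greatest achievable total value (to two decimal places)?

Order: D (78/9=8.67) > C (98/23=4.26) > A (78/25=3.12) > B (72/32=2.25)
Fill: take D (9 @ 78) → take C (23 @ 98) → take A (25 @ 78) → take 2/32 of B → 4.50; 59/59 used.
Total value = 258.50

258.50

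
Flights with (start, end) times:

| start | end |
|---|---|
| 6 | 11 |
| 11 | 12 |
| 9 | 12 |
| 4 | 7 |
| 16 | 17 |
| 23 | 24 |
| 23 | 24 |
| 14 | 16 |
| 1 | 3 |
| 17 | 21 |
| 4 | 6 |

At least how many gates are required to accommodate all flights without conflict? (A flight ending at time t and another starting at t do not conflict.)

Count concurrent intervals with a sweep; the peak is the room count.
starts: [1, 4, 4, 6, 9, 11, 14, 16, 17, 23, 23]
ends:   [3, 6, 7, 11, 12, 12, 16, 17, 21, 24, 24]
s1→1 e3→0 s4→1 s4→2  — peak 2.

2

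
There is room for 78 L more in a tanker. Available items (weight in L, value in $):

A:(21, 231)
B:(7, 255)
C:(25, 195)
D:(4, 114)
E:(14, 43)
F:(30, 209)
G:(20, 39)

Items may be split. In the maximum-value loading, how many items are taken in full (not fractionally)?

4

Sort by value per unit weight and fill in that order.
Order: B (255/7=36.43) > D (114/4=28.50) > A (231/21=11.00) > C (195/25=7.80) > F (209/30=6.97) > E (43/14=3.07) > G (39/20=1.95)
Fill: take B (7 @ 255) → take D (4 @ 114) → take A (21 @ 231) → take C (25 @ 195) → take 21/30 of F → 146.30; 78/78 used.
4 item(s) taken whole; one partial (take 21/30 of F).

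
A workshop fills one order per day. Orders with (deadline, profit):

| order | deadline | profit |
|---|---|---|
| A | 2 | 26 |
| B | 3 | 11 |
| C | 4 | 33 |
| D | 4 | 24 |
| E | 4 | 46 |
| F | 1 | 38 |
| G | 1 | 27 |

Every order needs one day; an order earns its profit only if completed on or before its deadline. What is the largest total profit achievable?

143

Take jobs in profit order; each goes to the latest open slot no later than its deadline.
Profit order: E=46 F=38 C=33 G=27 A=26 D=24 B=11
Assign: E→slot 4, F→slot 1, C→slot 3, G skipped, A→slot 2, D skipped, B skipped.
Slots: [1:F] [2:A] [3:C] [4:E]
Profit = 38 + 26 + 33 + 46 = 143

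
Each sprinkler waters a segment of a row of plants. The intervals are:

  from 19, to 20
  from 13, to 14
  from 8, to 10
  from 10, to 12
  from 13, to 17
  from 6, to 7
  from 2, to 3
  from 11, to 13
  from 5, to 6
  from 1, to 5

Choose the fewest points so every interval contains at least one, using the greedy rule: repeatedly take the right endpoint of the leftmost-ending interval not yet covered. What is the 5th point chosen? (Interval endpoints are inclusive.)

20

Sorted: [2,3] [1,5] [5,6] [6,7] [8,10] [10,12] [11,13] [13,14] [13,17] [19,20]
{[2,3],[1,5]} hit by 3; {[5,6],[6,7]} hit by 6; {[8,10],[10,12]} hit by 10; {[11,13],[13,14],[13,17]} hit by 13; {[19,20]} hit by 20.
Points: 3, 6, 10, 13, 20 (5 total).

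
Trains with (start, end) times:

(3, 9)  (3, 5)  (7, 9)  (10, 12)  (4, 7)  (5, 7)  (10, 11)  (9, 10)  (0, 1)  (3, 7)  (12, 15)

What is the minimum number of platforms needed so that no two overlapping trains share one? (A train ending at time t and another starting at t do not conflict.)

Events (time:±→running): 0:+→1 1:-→0 3:+→1 3:+→2 3:+→3 4:+→4 … peak 4.

4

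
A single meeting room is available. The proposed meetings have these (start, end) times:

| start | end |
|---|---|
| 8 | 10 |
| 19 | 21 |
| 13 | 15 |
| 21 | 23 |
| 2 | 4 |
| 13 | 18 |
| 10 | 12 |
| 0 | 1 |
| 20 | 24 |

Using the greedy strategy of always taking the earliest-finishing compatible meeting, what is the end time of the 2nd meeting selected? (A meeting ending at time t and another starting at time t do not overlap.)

4

Greedy by earliest finish: after sorting by end time, pick each interval compatible with the last pick.
By end time: (0,1), (2,4), (8,10), (10,12), (13,15), (13,18), (19,21), (21,23), (20,24).
Pick (0,1); next start ≥ 1 → (2,4); next start ≥ 4 → (8,10); next start ≥ 10 → (10,12); next start ≥ 12 → (13,15); next start ≥ 15 → (19,21); next start ≥ 21 → (21,23).
Selected: (0,1) (2,4) (8,10) (10,12) (13,15) (19,21) (21,23)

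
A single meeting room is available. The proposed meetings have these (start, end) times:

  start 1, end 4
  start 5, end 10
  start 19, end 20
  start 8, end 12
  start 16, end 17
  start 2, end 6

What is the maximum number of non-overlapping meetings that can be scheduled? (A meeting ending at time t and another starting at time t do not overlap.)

4

By end time: (1,4), (2,6), (5,10), (8,12), (16,17), (19,20).
Pick (1,4); next start ≥ 4 → (5,10); next start ≥ 10 → (16,17); next start ≥ 17 → (19,20).
Selected 4 meetings.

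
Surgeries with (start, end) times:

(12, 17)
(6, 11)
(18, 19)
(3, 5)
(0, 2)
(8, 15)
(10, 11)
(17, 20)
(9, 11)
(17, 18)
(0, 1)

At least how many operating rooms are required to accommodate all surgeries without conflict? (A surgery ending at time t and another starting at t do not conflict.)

The answer is the maximum number of intervals overlapping at any instant.
Events (time:±→running): 0:+→1 0:+→2 1:-→1 2:-→0 3:+→1 5:-→0 6:+→1 8:+→2 9:+→3 10:+→4 … peak 4.

4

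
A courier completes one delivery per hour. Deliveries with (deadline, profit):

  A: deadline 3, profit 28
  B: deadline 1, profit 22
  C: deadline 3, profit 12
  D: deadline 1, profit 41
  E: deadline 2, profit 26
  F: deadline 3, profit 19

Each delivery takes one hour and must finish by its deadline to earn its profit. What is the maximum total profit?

Take jobs in profit order; each goes to the latest open slot no later than its deadline.
By profit: D(d1,41), A(d3,28), E(d2,26), B(d1,22), F(d3,19), C(d3,12)
D→slot 1; A→slot 3; E→slot 2; B skipped; F skipped; C skipped.
Profit = 41 + 26 + 28 = 95

95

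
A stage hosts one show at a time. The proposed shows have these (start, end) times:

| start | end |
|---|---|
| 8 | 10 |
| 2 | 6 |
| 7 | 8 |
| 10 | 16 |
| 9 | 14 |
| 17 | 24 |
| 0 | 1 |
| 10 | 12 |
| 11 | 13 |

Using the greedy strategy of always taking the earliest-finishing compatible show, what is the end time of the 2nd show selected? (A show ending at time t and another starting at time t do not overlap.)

By end time: (0,1), (2,6), (7,8), (8,10), (10,12), (11,13), (9,14), (10,16), (17,24).
Pick (0,1); next start ≥ 1 → (2,6); next start ≥ 6 → (7,8); next start ≥ 8 → (8,10); next start ≥ 10 → (10,12); next start ≥ 12 → (17,24).
Selected: (0,1) (2,6) (7,8) (8,10) (10,12) (17,24)

6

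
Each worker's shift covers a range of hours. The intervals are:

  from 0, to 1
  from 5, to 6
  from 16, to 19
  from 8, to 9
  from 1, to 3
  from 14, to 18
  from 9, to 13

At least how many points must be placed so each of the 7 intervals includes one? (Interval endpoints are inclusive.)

4

By right end: [0,1]  [1,3]  [5,6]  [8,9]  [9,13]  [14,18]  [16,19]
[0,1] uncovered → point at 1; [5,6] uncovered → point at 6; [8,9] uncovered → point at 9; [14,18] uncovered → point at 18.
Points: 1, 6, 9, 18 (4 total).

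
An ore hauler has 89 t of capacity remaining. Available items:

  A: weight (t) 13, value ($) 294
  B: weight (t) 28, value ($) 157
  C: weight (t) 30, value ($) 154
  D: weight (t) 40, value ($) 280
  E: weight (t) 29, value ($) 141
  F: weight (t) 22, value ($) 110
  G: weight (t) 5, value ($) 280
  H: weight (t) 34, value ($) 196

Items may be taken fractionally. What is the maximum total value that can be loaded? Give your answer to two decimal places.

Order: G (280/5=56.00) > A (294/13=22.62) > D (280/40=7.00) > H (196/34=5.76) > B (157/28=5.61) > C (154/30=5.13) > F (110/22=5.00) > E (141/29=4.86)
Fill: take G (5 @ 280) → take A (13 @ 294) → take D (40 @ 280) → take 31/34 of H → 178.71; 89/89 used.
Total value = 1032.71

1032.71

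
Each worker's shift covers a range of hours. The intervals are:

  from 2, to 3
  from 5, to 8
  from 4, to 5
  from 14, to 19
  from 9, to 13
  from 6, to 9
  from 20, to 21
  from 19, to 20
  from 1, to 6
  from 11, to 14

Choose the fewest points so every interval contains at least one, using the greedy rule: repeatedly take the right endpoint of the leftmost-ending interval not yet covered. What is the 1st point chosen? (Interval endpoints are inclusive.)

Process intervals by earliest right end; each time one isn't hit yet, stab at its right endpoint.
By right end: [2,3]  [4,5]  [1,6]  [5,8]  [6,9]  [9,13]  [11,14]  [14,19]  [19,20]  [20,21]
[2,3] uncovered → point at 3; [4,5] uncovered → point at 5; [6,9] uncovered → point at 9; [11,14] uncovered → point at 14; [19,20] uncovered → point at 20.
Points: 3, 5, 9, 14, 20 (5 total).

3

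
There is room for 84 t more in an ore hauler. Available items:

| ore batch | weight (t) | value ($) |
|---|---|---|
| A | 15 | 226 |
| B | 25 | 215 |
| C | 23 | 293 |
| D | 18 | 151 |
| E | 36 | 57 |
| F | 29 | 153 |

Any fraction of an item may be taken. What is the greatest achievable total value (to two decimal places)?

Greedy by value/weight ratio, highest first.
Order: A (226/15=15.07) > C (293/23=12.74) > B (215/25=8.60) > D (151/18=8.39) > F (153/29=5.28) > E (57/36=1.58)
Fill: take A (15 @ 226) → take C (23 @ 293) → take B (25 @ 215) → take D (18 @ 151) → take 3/29 of F → 15.83; 84/84 used.
Total value = 900.83

900.83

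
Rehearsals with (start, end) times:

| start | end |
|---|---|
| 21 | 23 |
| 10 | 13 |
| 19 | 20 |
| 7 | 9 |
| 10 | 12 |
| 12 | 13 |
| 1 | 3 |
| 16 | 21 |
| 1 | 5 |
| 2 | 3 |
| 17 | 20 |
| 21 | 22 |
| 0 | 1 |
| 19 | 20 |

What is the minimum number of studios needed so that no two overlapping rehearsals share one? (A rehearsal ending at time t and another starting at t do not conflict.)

4

Events (time:±→running): 0:+→1 1:-→0 1:+→1 1:+→2 2:+→3 3:-→2 3:-→1 5:-→0 7:+→1 9:-→0 10:+→1 10:+→2 12:-→1 12:+→2 13:-→1 13:-→0 16:+→1 17:+→2 19:+→3 19:+→4 … peak 4.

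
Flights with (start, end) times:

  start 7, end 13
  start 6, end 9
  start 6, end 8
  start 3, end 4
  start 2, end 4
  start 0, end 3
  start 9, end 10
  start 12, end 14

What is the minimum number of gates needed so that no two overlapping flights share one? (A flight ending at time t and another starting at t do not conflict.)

3

Events (time:±→running): 0:+→1 2:+→2 3:-→1 3:+→2 4:-→1 4:-→0 6:+→1 6:+→2 7:+→3 … peak 3.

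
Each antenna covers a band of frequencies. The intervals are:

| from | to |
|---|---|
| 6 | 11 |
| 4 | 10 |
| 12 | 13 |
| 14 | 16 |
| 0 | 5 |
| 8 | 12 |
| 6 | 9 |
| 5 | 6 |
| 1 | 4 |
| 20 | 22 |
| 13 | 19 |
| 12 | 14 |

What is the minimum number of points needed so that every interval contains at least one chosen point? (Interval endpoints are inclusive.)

5

Sort by right endpoint; whenever an interval is uncovered, place a point at its right end.
Sorted: [1,4] [0,5] [5,6] [6,9] [4,10] [6,11] [8,12] [12,13] [12,14] [14,16] [13,19] [20,22]
{[1,4],[0,5]} hit by 4; {[5,6],[6,9],[4,10],[6,11]} hit by 6; {[8,12],[12,13],[12,14]} hit by 12; {[14,16],[13,19]} hit by 16; {[20,22]} hit by 22.
Points: 4, 6, 12, 16, 22 (5 total).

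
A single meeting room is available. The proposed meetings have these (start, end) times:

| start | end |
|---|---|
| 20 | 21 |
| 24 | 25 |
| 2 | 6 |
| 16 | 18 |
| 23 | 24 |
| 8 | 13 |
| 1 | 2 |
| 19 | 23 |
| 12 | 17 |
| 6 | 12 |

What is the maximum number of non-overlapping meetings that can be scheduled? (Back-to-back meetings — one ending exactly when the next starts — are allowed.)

7

Sorted by end: (1,2)  (2,6)  (6,12)  (8,13)  (12,17)  (16,18)  (20,21)  (19,23)  (23,24)  (24,25)
take (1,2); take (2,6); take (6,12); take (12,17); take (20,21); take (23,24); take (24,25).
Selected 7 meetings.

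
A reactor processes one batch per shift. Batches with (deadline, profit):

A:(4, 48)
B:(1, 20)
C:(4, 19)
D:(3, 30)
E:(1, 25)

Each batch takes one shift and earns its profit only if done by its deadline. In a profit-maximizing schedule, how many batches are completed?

Profit order: A=48 D=30 E=25 B=20 C=19
Assign: A→slot 4, D→slot 3, E→slot 1, B skipped, C→slot 2.
Slots: [1:E] [2:C] [3:D] [4:A]
4 of 5 scheduled.

4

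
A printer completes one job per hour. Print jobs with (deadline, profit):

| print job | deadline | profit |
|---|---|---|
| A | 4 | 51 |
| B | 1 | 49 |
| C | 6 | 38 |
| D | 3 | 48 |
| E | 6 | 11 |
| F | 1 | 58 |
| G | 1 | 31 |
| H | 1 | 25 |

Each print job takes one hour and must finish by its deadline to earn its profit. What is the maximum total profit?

206

Sort by profit descending; place each in the latest free slot ≤ its deadline.
Profit order: F=58 A=51 B=49 D=48 C=38 G=31 H=25 E=11
Assign: F→slot 1, A→slot 4, B skipped, D→slot 3, C→slot 6, G skipped, H skipped, E→slot 5.
Slots: [1:F] [3:D] [4:A] [5:E] [6:C]
Profit = 58 + 48 + 51 + 11 + 38 = 206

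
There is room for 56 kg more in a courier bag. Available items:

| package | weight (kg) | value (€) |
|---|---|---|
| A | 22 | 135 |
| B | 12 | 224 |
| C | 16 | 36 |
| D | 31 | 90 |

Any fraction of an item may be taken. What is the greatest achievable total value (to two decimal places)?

Sort by value per unit weight and fill in that order.
Ratios (sorted): B 18.67, A 6.14, D 2.90, C 2.25
take B (12 @ 224); take A (22 @ 135); take 22/31 of D → 63.87. Capacity used 56/56.
Total value = 422.87

422.87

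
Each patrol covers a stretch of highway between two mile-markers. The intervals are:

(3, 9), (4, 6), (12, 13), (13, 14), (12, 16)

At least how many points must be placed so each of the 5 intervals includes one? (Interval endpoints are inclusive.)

By right end: [4,6]  [3,9]  [12,13]  [13,14]  [12,16]
[4,6] uncovered → point at 6; [12,13] uncovered → point at 13.
Points: 6, 13 (2 total).

2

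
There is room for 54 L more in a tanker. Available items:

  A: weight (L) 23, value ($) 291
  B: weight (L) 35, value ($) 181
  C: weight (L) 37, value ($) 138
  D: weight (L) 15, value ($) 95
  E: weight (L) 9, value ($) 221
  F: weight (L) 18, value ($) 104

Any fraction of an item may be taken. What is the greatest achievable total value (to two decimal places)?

Greedy by value/weight ratio, highest first.
Ratios (sorted): E 24.56, A 12.65, D 6.33, F 5.78, B 5.17, C 3.73
take E (9 @ 221); take A (23 @ 291); take D (15 @ 95); take 7/18 of F → 40.44. Capacity used 54/54.
Total value = 647.44

647.44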